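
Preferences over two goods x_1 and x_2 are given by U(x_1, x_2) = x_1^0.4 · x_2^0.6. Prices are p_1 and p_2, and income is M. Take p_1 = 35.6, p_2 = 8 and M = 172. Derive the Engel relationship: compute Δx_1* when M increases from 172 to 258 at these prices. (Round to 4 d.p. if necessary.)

Δx_1* = 0.9663

The MRS is (2/3)·x_2/x_1. Set MRS = p_1/p_2.
Rearranging, p_2·x_2 = (3/2)·p_1·x_1. Substituting into the budget gives p_1·x_1·(1 + (3/2)) = M.
Demand: x_1*(p_1,p_2,M) = 0.4·M/p_1 and x_2* = 0.6·M/p_2.
At p_1=35.6, p_2=8, M=172: x_1* = 0.4·172/35.6 = 1.9326.
At M' = 258: x_1* = 2.8989. Change: 2.8989 − 1.9326 = 0.9663.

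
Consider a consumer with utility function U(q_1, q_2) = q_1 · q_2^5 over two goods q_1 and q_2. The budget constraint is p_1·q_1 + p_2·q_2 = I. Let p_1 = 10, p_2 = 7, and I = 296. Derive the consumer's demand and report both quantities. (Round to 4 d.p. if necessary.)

Demand: q_1*(p_1,p_2,I) = 1/6·I/p_1 and q_2* = 5/6·I/p_2.
At p_1=10, p_2=7, I=296: q_1* = 1/6·296/10 = 4.9333, q_2* = 35.2381.

q_1* = 4.9333, q_2* = 35.2381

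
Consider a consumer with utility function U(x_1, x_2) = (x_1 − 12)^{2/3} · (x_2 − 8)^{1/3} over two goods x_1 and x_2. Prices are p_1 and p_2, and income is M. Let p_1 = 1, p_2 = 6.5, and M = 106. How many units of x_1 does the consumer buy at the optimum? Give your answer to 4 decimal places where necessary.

This is Cobb-Douglas in (x_1−12, x_2−8): tangency gives 2/3·p_2·(x_2−8) = 1/3·p_1·(x_1−12).
Substituting into the budget: x_1* = 12 + 2/3·(M − 12·p_1 − 8·p_2)/p_1, and x_2* = 8 + 1/3·(…)/p_2.
Discretionary income = 106 − 12·1 − 8·6.5 = 42; x_1* = 12 + 2/3·42/1 = 40.

x_1* = 40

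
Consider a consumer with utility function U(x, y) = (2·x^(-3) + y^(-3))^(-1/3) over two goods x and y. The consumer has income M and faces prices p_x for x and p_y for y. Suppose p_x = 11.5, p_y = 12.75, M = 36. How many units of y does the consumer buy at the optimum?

y* = 1.3441

MRS = MU_x/MU_y = 2·(y/x)^(4). Set equal to p_x/p_y.
Hence y/x = ((1/2)·p_x/p_y)^(1/(4)), i.e. raised to the 0.25 power.
With the ratio pinned down, the budget gives x* = M/(p_x + p_y·(y/x)) and y* = (y/x)·x*.
Numerically y/x = 0.819482, so x* = 36/(11.5 + 12.75·0.819482) = 1.6402 and y* = 0.819482·1.6402 = 1.3441.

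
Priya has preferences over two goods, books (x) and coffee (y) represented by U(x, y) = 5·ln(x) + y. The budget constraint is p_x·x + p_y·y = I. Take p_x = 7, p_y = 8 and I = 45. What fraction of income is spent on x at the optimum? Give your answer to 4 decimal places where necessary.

Set MRS = p_x/p_y: (5/x)/1 = p_x/p_y.
So x*(p_x,p_y) = 5·p_y/p_x, independent of income; and y* = (I − 5·p_y)/p_y.
At the given prices: x* = 5·8/7 = 5.7143, and y* = 0.625.
Expenditure on x: 7·5.7143 = 40; share = 0.8889.

share on x = 0.8889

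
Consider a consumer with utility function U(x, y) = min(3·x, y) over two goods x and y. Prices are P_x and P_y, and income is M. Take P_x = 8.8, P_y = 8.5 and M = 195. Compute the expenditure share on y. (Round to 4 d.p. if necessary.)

Leontief preferences: the optimum is at the kink where x/1 = y/3, i.e. y = 3·x.
Budget: P_x·x + P_y·3·x = M, so (P_x + 3·P_y)·x = M.
Demand: x*(P_x,P_y,M) = M/(P_x + 3·P_y), y* = 3·M/(P_x + 3·P_y).
Here 8.8 + 3·8.5 = 34.3, giving x* = 5.6851 and y* = 17.0554.
Expenditure on y: 8.5·17.0554 = 144.9708; share = 0.7434.

share on y = 0.7434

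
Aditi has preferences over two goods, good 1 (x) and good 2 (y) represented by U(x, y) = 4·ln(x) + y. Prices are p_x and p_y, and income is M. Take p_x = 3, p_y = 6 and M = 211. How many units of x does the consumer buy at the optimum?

x* = 8

Set MRS = p_x/p_y: (4/x)/1 = p_x/p_y.
So x*(p_x,p_y) = 4·p_y/p_x, independent of income; and y* = (M − 4·p_y)/p_y.
At the given prices: x* = 4·6/3 = 8.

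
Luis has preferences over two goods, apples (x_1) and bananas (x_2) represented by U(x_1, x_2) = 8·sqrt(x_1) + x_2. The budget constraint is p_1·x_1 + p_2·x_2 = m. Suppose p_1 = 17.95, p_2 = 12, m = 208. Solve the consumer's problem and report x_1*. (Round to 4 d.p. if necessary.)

Set MRS = p_1/p_2: 4·x_1^(−1/2) = p_1/p_2.
Solve: √x_1 = 4·p_2/p_1, so x_1*(p_1,p_2) = (4·p_2/p_1)², and x_2* = (m − p_1·x_1*)/p_2.
Plugging in: x_1* = (4·12/17.95)² = 7.1508.

x_1* = 7.1508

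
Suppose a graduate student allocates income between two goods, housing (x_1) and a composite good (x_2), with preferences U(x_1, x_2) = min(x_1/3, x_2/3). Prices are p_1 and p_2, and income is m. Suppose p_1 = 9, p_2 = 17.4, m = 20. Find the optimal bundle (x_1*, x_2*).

Leontief preferences: the optimum is at the kink where x_1/3 = x_2/3, i.e. x_2 = x_1.
Budget: p_1·x_1 + p_2·x_1 = m, so (3·p_1 + 3·p_2)·x_1 = 3·m.
Demand: x_1*(p_1,p_2,m) = 3·m/(3·p_1 + 3·p_2), x_2* = 3·m/(3·p_1 + 3·p_2).
Here 3·9 + 3·17.4 = 79.2, giving x_1* = 0.7576 and x_2* = 0.7576.

x_1* = 0.7576, x_2* = 0.7576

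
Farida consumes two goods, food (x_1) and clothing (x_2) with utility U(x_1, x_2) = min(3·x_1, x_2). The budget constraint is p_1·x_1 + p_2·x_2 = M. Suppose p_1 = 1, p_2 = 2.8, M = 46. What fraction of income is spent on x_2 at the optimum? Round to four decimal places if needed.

share on x_2 = 0.8936

Demand: x_1*(p_1,p_2,M) = M/(p_1 + 3·p_2), x_2* = 3·M/(p_1 + 3·p_2).
Here 1 + 3·2.8 = 9.4, giving x_1* = 4.8936 and x_2* = 14.6809.
Expenditure on x_2: 2.8·14.6809 = 41.1064; share = 0.8936.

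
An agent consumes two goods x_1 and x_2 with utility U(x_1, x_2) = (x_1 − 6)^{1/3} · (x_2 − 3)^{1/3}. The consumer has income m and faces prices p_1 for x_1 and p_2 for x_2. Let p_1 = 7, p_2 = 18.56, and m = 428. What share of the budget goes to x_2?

share on x_2 = 0.516

MRS = (x_2−3)/(x_1−6). Tangency with p_1/p_2 gives x_2−3 = (p_1/p_2)·(x_1−6).
After buying the subsistence bundle (6, 3), a share 0.5 of the remaining income goes to x_1: x_1* = 6 + 0.5·(m − 6p_1 − 3p_2)/p_1.
Discretionary income = 428 − 6·7 − 3·18.56 = 330.32; x_1* = 6 + 0.5·330.32/7 = 29.5943; x_2* = 3 + 0.5·330.32/18.56 = 11.8987.
Expenditure on x_2: 18.56·11.8987 = 220.84; share = 0.516.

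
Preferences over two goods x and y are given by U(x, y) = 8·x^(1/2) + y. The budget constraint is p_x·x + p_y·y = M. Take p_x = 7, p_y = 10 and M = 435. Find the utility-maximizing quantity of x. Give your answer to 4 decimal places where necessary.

Set MRS = p_x/p_y: 4·x^(−1/2) = p_x/p_y.
Solve: √x = 4·p_y/p_x, so x*(p_x,p_y) = (4·p_y/p_x)², and y* = (M − p_x·x*)/p_y.
Plugging in: x* = (4·10/7)² = 32.6531.

x* = 32.6531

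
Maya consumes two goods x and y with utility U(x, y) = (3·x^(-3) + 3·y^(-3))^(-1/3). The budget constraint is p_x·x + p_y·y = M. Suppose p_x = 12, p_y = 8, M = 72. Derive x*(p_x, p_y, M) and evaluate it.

x* = 3.4527

MRS = MU_x/MU_y = (y/x)^(4). Set equal to p_x/p_y.
Hence y/x = (p_x/p_y)^(1/(4)), i.e. raised to the 0.25 power.
Substitute y = (y/x)·x into the budget: x* = M/(p_x + p_y·(y/x)).
Numerically y/x = 1.106682, so x* = 72/(12 + 8·1.106682) = 3.4527.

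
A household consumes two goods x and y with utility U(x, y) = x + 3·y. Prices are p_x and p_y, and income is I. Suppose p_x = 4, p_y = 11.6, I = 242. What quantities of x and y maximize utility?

Perfect substitutes: compare marginal utility per dollar. 1/p_x vs 3/p_y → 0.25 vs 0.2586.
y gives more utility per dollar, so spend all income on y: y* = I/p_y, x* = 0.
Numerically: x* = 0, y* = 20.8621.

x* = 0, y* = 20.8621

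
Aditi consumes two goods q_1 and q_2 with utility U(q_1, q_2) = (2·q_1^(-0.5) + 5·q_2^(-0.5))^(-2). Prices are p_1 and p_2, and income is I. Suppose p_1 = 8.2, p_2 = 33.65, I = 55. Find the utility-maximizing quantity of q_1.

MU_q_1 ∝ 2·q_1^(-1.5), MU_q_2 ∝ 5·q_2^(-1.5), so MRS = (2/5)·(q_2/q_1)^(1.5) = p_1/p_2.
Solve for the ratio: q_2/q_1 = [(5/2)·p_1/p_2]^(2/3).
Substitute q_2 = (q_2/q_1)·q_1 into the budget: q_1* = I/(p_1 + p_2·(q_2/q_1)).
Numerically q_2/q_1 = 0.718642, so q_1* = 55/(8.2 + 33.65·0.718642) = 1.6985.

q_1* = 1.6985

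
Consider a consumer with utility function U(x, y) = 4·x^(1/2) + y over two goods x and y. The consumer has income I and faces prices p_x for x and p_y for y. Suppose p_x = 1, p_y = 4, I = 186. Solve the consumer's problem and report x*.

x* = 64

MU_x = 2/√x, MU_y = 1. Tangency: 2/√x = p_x/p_y.
Solve: √x = 2·p_y/p_x, so x*(p_x,p_y) = (2·p_y/p_x)², and y* = (I − p_x·x*)/p_y.
Plugging in: x* = (2·4/1)² = 64.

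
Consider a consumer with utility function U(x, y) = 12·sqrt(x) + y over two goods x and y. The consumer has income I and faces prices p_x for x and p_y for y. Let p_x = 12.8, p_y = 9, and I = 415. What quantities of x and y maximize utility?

MU_x = 6/√x, MU_y = 1. Tangency: 6/√x = p_x/p_y.
Thus x* = (6·p_y/p_x)² — independent of I — with the rest of income spent on y.
Plugging in: x* = (6·9/12.8)² = 17.7979, y* = 20.7986.

x* = 17.7979, y* = 20.7986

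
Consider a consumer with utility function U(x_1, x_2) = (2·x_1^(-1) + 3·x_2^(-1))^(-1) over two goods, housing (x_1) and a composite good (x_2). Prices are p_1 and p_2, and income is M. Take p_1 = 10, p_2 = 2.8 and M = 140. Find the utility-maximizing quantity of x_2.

From the CES first-order condition, (2/3)·(x_2/x_1)^(2) = p_1/p_2.
Solve for the ratio: x_2/x_1 = [(3/2)·p_1/p_2]^(0.5).
Substitute x_2 = (x_2/x_1)·x_1 into the budget: x_1* = M/(p_1 + p_2·(x_2/x_1)).
Numerically x_2/x_1 = 2.31455, so x_1* = 140/(10 + 2.8·2.31455) = 8.4948 and x_2* = 2.31455·8.4948 = 19.6616.

x_2* = 19.6616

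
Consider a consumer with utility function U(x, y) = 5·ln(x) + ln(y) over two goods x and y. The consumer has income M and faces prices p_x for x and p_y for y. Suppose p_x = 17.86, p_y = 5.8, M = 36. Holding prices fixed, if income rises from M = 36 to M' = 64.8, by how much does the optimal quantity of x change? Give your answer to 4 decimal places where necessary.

Δx* = 1.3438

At p_x=17.86, p_y=5.8, M=36: x* = 5/6·36/17.86 = 1.6797.
At M' = 64.8: x* = 3.0235. Change: 3.0235 − 1.6797 = 1.3438.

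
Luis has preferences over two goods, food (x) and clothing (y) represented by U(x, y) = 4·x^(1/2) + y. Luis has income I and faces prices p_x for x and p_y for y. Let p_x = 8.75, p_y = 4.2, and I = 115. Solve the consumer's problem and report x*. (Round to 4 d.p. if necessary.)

MU_x = 2/√x, MU_y = 1. Tangency: 2/√x = p_x/p_y.
Solve: √x = 2·p_y/p_x, so x*(p_x,p_y) = (2·p_y/p_x)², and y* = (I − p_x·x*)/p_y.
Plugging in: x* = (2·4.2/8.75)² = 0.9216.

x* = 0.9216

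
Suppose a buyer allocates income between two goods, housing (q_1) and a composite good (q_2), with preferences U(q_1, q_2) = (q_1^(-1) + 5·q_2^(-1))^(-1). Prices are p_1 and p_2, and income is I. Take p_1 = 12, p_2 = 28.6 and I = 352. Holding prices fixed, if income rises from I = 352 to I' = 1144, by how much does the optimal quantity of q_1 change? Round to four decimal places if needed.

From the CES first-order condition, (1/5)·(q_2/q_1)^(2) = p_1/p_2.
Hence q_2/q_1 = (5·p_1/p_2)^(1/(2)), i.e. raised to the 0.5 power.
Substitute q_2 = (q_2/q_1)·q_1 into the budget: q_1* = I/(p_1 + p_2·(q_2/q_1)).
Numerically q_2/q_1 = 1.448414, so q_1* = 352/(12 + 28.6·1.448414) = 6.5887.
At I' = 1144: q_1* = 21.4133. Change: 21.4133 − 6.5887 = 14.8246.

Δq_1* = 14.8246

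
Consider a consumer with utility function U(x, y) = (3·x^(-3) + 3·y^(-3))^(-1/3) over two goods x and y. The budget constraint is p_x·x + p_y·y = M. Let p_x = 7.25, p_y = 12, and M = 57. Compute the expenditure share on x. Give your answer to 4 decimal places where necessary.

MU_x ∝ 3·x^(-4), MU_y ∝ 3·y^(-4), so MRS = (y/x)^(4) = p_x/p_y.
Hence y/x = (p_x/p_y)^(1/(4)), i.e. raised to the 0.25 power.
Substitute y = (y/x)·x into the budget: x* = M/(p_x + p_y·(y/x)).
Numerically y/x = 0.881636, so x* = 57/(7.25 + 12·0.881636) = 3.1969 and y* = 0.881636·3.1969 = 2.8185.
Expenditure on x: 7.25·3.1969 = 23.1777; share = 0.4066.

share on x = 0.4066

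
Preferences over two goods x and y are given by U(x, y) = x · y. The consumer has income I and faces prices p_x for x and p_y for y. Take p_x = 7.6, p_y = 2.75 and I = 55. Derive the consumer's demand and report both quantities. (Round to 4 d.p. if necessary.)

x* = 3.6184, y* = 10

MU_x/MU_y = (y)/(x); tangency sets this equal to p_x/p_y.
Rearranging, p_y·y = p_x·x. Substituting into the budget gives p_x·x·(1 + 1) = I.
Demand: x*(p_x,p_y,I) = 0.5·I/p_x and y* = 0.5·I/p_y.
At p_x=7.6, p_y=2.75, I=55: x* = 0.5·55/7.6 = 3.6184, y* = 10.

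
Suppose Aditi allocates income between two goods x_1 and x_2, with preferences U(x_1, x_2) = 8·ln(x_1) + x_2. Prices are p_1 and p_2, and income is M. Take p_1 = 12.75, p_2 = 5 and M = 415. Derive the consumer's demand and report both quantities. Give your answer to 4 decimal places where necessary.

x_1* = 3.1373, x_2* = 75

So x_1*(p_1,p_2) = 8·p_2/p_1, independent of income; and x_2* = (M − 8·p_2)/p_2.
At the given prices: x_1* = 8·5/12.75 = 3.1373, and x_2* = 75.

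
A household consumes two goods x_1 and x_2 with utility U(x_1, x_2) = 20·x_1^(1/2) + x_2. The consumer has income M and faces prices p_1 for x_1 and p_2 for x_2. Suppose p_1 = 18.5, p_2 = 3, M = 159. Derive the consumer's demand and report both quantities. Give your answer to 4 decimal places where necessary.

x_1* = 2.6297, x_2* = 36.7838

MU_x_1 = 10/√x_1, MU_x_2 = 1. Tangency: 10/√x_1 = p_1/p_2.
Thus x_1* = (10·p_2/p_1)² — independent of M — with the rest of income spent on x_2.
Plugging in: x_1* = (10·3/18.5)² = 2.6297, x_2* = 36.7838.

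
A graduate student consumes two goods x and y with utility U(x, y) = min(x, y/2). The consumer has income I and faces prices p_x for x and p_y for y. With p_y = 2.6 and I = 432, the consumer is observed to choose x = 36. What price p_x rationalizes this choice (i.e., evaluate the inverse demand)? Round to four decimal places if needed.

p_x = 6.8

Leontief preferences: the optimum is at the kink where x/1 = y/2, i.e. y = 2·x.
Budget: p_x·x + p_y·2·x = I, so (p_x + 2·p_y)·x = I.
Demand: x*(p_x,p_y,I) = I/(p_x + 2·p_y), y* = 2·I/(p_x + 2·p_y).
Set x* = 36 in the demand function and solve for p_x: p_x = 6.8.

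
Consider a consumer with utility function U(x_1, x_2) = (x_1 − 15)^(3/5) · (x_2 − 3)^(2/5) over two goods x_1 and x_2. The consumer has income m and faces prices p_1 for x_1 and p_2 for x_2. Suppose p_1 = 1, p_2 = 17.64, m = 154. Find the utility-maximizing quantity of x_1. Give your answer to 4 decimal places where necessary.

x_1* = 66.648

MRS = (3/2)·(x_2−3)/(x_1−15). Tangency with p_1/p_2 gives x_2−3 = (2/3)·(p_1/p_2)·(x_1−15).
Substituting into the budget: x_1* = 15 + 0.6·(m − 15·p_1 − 3·p_2)/p_1, and x_2* = 3 + 0.4·(…)/p_2.
Discretionary income = 154 − 15·1 − 3·17.64 = 86.08; x_1* = 15 + 0.6·86.08/1 = 66.648.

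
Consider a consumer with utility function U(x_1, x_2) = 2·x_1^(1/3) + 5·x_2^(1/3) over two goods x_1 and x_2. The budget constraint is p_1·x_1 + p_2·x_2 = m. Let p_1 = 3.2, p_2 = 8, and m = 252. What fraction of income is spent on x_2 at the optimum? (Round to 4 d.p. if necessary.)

share on x_2 = 0.7143

Substitute x_2 = (x_2/x_1)·x_1 into the budget: x_1* = m/(p_1 + p_2·(x_2/x_1)).
Numerically x_2/x_1 = 1, so x_1* = 252/(3.2 + 8·1) = 22.5 and x_2* = 1·22.5 = 22.5.
Expenditure on x_2: 8·22.5 = 180; share = 0.7143.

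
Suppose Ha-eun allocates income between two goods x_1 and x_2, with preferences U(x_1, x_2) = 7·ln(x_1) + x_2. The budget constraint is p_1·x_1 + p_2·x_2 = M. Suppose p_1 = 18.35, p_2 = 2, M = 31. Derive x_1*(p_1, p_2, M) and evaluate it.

x_1* = 0.7629

Set MRS = p_1/p_2: (7/x_1)/1 = p_1/p_2.
So x_1*(p_1,p_2) = 7·p_2/p_1, independent of income; and x_2* = (M − 7·p_2)/p_2.
At the given prices: x_1* = 7·2/18.35 = 0.7629.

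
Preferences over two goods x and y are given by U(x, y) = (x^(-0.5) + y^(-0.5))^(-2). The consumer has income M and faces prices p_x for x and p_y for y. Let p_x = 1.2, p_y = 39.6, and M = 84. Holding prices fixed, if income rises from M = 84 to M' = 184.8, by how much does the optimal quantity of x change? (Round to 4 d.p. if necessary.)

Substitute y = (y/x)·x into the budget: x* = M/(p_x + p_y·(y/x)).
Numerically y/x = 0.097198, so x* = 84/(1.2 + 39.6·0.097198) = 16.6368.
At M' = 184.8: x* = 36.601. Change: 36.601 − 16.6368 = 19.9642.

Δx* = 19.9642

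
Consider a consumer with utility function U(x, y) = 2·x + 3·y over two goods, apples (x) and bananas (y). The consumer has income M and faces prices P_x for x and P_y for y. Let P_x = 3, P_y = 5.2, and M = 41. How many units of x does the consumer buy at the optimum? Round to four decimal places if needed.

x* = 13.6667

Perfect substitutes: compare marginal utility per dollar. 2/P_x vs 3/P_y → 0.6667 vs 0.5769.
x gives more utility per dollar, so spend all income on x: x* = M/P_x, y* = 0.
Numerically: x* = 13.6667, y* = 0.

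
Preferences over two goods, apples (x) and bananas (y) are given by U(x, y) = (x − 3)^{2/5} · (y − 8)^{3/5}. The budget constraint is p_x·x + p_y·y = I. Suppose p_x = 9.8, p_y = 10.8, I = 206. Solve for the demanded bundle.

x* = 6.6816, y* = 13.0111

Let x' = x−3, y' = y−8. MRS = (2/3)·y'/x' = p_x/p_y.
After buying the subsistence bundle (3, 8), a share 0.4 of the remaining income goes to x: x* = 3 + 0.4·(I − 3p_x − 8p_y)/p_x.
Discretionary income = 206 − 3·9.8 − 8·10.8 = 90.2; x* = 3 + 0.4·90.2/9.8 = 6.6816; y* = 8 + 0.6·90.2/10.8 = 13.0111.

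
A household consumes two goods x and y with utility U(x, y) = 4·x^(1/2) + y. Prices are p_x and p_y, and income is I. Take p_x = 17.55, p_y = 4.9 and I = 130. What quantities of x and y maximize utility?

x* = 0.3118, y* = 25.4138

Utility is quasi-linear in y; the FOC for x is 2/√x = p_x/p_y.
Solve: √x = 2·p_y/p_x, so x*(p_x,p_y) = (2·p_y/p_x)², and y* = (I − p_x·x*)/p_y.
Plugging in: x* = (2·4.9/17.55)² = 0.3118, y* = 25.4138.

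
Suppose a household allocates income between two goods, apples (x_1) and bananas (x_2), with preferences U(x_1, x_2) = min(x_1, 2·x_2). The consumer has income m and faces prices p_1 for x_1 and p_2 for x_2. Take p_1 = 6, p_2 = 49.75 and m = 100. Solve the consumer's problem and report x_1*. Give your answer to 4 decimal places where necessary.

x_1* = 3.2389

Demand: x_1*(p_1,p_2,m) = 2·m/(2·p_1 + p_2), x_2* = m/(2·p_1 + p_2).
Here 2·6 + 49.75 = 61.75, giving x_1* = 3.2389.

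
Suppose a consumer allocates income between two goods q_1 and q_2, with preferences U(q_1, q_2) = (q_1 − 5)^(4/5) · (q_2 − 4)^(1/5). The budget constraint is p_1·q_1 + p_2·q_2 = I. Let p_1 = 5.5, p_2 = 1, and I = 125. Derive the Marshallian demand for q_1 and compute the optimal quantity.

q_1* = 18.6

Discretionary income = 125 − 5·5.5 − 4·1 = 93.5; q_1* = 5 + 0.8·93.5/5.5 = 18.6.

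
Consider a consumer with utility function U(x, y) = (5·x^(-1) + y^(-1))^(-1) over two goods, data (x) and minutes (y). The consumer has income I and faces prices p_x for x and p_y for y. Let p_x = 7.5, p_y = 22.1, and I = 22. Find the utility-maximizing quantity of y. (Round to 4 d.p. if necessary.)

MU_x ∝ 5·x^(-2), MU_y ∝ y^(-2), so MRS = 5·(y/x)^(2) = p_x/p_y.
Hence y/x = ((1/5)·p_x/p_y)^(1/(2)), i.e. raised to the 0.5 power.
With the ratio pinned down, the budget gives x* = I/(p_x + p_y·(y/x)) and y* = (y/x)·x*.
Numerically y/x = 0.260525, so x* = 22/(7.5 + 22.1·0.260525) = 1.6594 and y* = 0.260525·1.6594 = 0.4323.

y* = 0.4323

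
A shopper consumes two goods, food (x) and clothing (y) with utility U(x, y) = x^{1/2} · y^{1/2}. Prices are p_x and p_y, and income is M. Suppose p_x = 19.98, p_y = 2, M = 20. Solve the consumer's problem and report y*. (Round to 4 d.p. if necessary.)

y* = 5

Tangency: MRS = y/x = p_x/p_y.
So 0.5·p_y·y = 0.5·p_x·x; combined with the budget, a share 0.5 of income goes to x.
Demand: x*(p_x,p_y,M) = 0.5·M/p_x and y* = 0.5·M/p_y.
At p_x=19.98, p_y=2, M=20: y* = 0.5·20/2 = 5.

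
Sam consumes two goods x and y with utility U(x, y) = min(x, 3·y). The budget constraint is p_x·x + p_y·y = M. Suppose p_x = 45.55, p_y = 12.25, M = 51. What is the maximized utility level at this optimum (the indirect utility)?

V = 1.0275

With perfect complements, no substitution: consume in ratio x:y = 3:1.
Budget: p_x·x + p_y·(1/3)·x = M, so (3·p_x + p_y)·x = 3·M.
Demand: x*(p_x,p_y,M) = 3·M/(3·p_x + p_y), y* = M/(3·p_x + p_y).
Here 3·45.55 + 12.25 = 148.9, giving x* = 1.0275 and y* = 0.3425.
Utility at the optimum: U(1.0275, 0.3425) = 1.0275.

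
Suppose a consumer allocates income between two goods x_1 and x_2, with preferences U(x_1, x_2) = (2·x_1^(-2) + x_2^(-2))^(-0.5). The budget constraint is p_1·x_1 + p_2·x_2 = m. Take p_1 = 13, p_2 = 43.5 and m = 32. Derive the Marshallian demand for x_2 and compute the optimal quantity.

MRS = MU_x_1/MU_x_2 = 2·(x_2/x_1)^(3). Set equal to p_1/p_2.
Solve for the ratio: x_2/x_1 = [(1/2)·p_1/p_2]^(1/3).
With the ratio pinned down, the budget gives x_1* = m/(p_1 + p_2·(x_2/x_1)) and x_2* = (x_2/x_1)·x_1*.
Numerically x_2/x_1 = 0.53065, so x_1* = 32/(13 + 43.5·0.53065) = 0.8868 and x_2* = 0.53065·0.8868 = 0.4706.

x_2* = 0.4706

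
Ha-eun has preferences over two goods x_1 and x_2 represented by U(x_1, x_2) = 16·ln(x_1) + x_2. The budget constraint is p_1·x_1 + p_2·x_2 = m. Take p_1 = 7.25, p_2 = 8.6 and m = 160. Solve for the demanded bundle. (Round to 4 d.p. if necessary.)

Set MRS = p_1/p_2: (16/x_1)/1 = p_1/p_2.
So x_1*(p_1,p_2) = 16·p_2/p_1, independent of income; and x_2* = (m − 16·p_2)/p_2.
At the given prices: x_1* = 16·8.6/7.25 = 18.9793, and x_2* = 2.6047.

x_1* = 18.9793, x_2* = 2.6047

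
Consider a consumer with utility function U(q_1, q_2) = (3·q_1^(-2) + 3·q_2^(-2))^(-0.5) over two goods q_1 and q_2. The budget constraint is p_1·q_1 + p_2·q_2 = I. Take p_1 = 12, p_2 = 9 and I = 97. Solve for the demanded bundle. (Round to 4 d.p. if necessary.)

q_1* = 4.4281, q_2* = 4.8737

Substitute q_2 = (q_2/q_1)·q_1 into the budget: q_1* = I/(p_1 + p_2·(q_2/q_1)).
Numerically q_2/q_1 = 1.100642, so q_1* = 97/(12 + 9·1.100642) = 4.4281 and q_2* = 1.100642·4.4281 = 4.8737.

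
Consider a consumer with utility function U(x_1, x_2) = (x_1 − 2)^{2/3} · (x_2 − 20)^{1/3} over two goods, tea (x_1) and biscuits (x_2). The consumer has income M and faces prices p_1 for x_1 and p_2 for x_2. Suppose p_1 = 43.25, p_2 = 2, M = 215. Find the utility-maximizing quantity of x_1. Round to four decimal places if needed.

Let x_1' = x_1−2, x_2' = x_2−20. MRS = 2·x_2'/x_1' = p_1/p_2.
Substituting into the budget: x_1* = 2 + 2/3·(M − 2·p_1 − 20·p_2)/p_1, and x_2* = 20 + 1/3·(…)/p_2.
Discretionary income = 215 − 2·43.25 − 20·2 = 88.5; x_1* = 2 + 2/3·88.5/43.25 = 3.3642.

x_1* = 3.3642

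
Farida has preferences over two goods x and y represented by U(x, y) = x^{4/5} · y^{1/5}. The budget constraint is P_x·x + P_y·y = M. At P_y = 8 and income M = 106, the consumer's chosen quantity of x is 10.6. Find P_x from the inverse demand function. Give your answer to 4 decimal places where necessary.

P_x = 8

Tangency: MRS = 4·y/x = P_x/P_y.
So 0.8·P_y·y = 0.2·P_x·x; combined with the budget, a share 0.8 of income goes to x.
Demand: x*(P_x,P_y,M) = 0.8·M/P_x and y* = 0.2·M/P_y.
Set x* = 10.6 in the demand function and solve for P_x: P_x = 8.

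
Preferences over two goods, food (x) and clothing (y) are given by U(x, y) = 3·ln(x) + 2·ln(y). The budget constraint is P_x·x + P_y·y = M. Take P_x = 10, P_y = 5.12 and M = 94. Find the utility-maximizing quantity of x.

At P_x=10, P_y=5.12, M=94: x* = 0.6·94/10 = 5.64.

x* = 5.64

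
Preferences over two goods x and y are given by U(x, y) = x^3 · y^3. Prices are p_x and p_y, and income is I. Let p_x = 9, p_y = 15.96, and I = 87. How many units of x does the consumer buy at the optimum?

x* = 4.8333

The MRS is y/x. Set MRS = p_x/p_y.
So 3·p_y·y = 3·p_x·x; combined with the budget, a share 0.5 of income goes to x.
Demand: x*(p_x,p_y,I) = 0.5·I/p_x and y* = 0.5·I/p_y.
At p_x=9, p_y=15.96, I=87: x* = 0.5·87/9 = 4.8333.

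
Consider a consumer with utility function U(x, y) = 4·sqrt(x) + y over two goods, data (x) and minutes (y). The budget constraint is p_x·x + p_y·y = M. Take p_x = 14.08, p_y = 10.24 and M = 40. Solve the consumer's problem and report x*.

x* = 2.1157

MU_x = 2/√x, MU_y = 1. Tangency: 2/√x = p_x/p_y.
Thus x* = (2·p_y/p_x)² — independent of M — with the rest of income spent on y.
Plugging in: x* = (2·10.24/14.08)² = 2.1157.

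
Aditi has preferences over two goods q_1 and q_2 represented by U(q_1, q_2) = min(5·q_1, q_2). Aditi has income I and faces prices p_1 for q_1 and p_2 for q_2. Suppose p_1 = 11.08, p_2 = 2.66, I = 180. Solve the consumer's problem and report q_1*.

q_1* = 7.3831

Leontief preferences: the optimum is at the kink where q_1/1 = q_2/5, i.e. q_2 = 5·q_1.
Budget: p_1·q_1 + p_2·5·q_1 = I, so (p_1 + 5·p_2)·q_1 = I.
Demand: q_1*(p_1,p_2,I) = I/(p_1 + 5·p_2), q_2* = 5·I/(p_1 + 5·p_2).
Here 11.08 + 5·2.66 = 24.38, giving q_1* = 7.3831.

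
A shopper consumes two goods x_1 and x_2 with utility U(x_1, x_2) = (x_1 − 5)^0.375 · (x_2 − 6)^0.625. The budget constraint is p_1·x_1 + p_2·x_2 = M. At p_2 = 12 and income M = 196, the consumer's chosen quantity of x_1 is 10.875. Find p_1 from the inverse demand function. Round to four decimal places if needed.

MRS = (3/5)·(x_2−6)/(x_1−5). Tangency with p_1/p_2 gives x_2−6 = (5/3)·(p_1/p_2)·(x_1−5).
After buying the subsistence bundle (5, 6), a share 0.375 of the remaining income goes to x_1: x_1* = 5 + 0.375·(M − 5p_1 − 6p_2)/p_1.
Set x_1* = 10.875 in the demand function and solve for p_1: p_1 = 6.

p_1 = 6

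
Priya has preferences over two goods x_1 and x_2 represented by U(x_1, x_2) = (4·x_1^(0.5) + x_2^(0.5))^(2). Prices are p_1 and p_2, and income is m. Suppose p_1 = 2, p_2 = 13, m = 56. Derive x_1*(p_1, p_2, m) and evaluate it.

MRS = MU_x_1/MU_x_2 = 4·(x_2/x_1)^(0.5). Set equal to p_1/p_2.
Hence x_2/x_1 = ((1/4)·p_1/p_2)^(1/(0.5)), i.e. raised to the 2 power.
Substitute x_2 = (x_2/x_1)·x_1 into the budget: x_1* = m/(p_1 + p_2·(x_2/x_1)).
Numerically x_2/x_1 = 0.001479, so x_1* = 56/(2 + 13·0.001479) = 27.7333.

x_1* = 27.7333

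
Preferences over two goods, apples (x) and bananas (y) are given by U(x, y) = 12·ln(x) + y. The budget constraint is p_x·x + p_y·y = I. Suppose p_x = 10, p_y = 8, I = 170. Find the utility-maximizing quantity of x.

So x*(p_x,p_y) = 12·p_y/p_x, independent of income; and y* = (I − 12·p_y)/p_y.
At the given prices: x* = 12·8/10 = 9.6.

x* = 9.6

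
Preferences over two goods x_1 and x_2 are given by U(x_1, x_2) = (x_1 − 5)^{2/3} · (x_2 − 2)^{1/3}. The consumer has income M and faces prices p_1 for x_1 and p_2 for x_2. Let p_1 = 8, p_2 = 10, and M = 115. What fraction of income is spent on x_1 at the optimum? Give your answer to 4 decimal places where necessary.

Let x_1' = x_1−5, x_2' = x_2−2. MRS = 2·x_2'/x_1' = p_1/p_2.
After buying the subsistence bundle (5, 2), a share 2/3 of the remaining income goes to x_1: x_1* = 5 + 2/3·(M − 5p_1 − 2p_2)/p_1.
Discretionary income = 115 − 5·8 − 2·10 = 55; x_1* = 5 + 2/3·55/8 = 9.5833; x_2* = 2 + 1/3·55/10 = 3.8333.
Expenditure on x_1: 8·9.5833 = 76.6667; share = 0.6667.

share on x_1 = 0.6667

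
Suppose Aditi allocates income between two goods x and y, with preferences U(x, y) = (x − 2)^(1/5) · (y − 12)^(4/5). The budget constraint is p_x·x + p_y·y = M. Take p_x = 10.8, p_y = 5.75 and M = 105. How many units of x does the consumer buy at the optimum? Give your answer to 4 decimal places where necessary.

x* = 2.2667

Let x' = x−2, y' = y−12. MRS = (1/4)·y'/x' = p_x/p_y.
After buying the subsistence bundle (2, 12), a share 0.2 of the remaining income goes to x: x* = 2 + 0.2·(M − 2p_x − 12p_y)/p_x.
Discretionary income = 105 − 2·10.8 − 12·5.75 = 14.4; x* = 2 + 0.2·14.4/10.8 = 2.2667.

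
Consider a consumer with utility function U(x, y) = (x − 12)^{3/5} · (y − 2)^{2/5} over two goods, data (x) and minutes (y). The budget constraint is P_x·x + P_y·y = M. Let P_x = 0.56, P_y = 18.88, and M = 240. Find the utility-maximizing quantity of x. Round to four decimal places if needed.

Let x' = x−12, y' = y−2. MRS = (3/2)·y'/x' = P_x/P_y.
Substituting into the budget: x* = 12 + 0.6·(M − 12·P_x − 2·P_y)/P_x, and y* = 2 + 0.4·(…)/P_y.
Discretionary income = 240 − 12·0.56 − 2·18.88 = 195.52; x* = 12 + 0.6·195.52/0.56 = 221.4857.

x* = 221.4857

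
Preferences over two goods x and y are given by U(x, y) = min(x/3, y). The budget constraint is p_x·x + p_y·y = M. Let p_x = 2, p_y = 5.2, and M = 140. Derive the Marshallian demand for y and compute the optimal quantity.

y* = 12.5

With perfect complements, no substitution: consume in ratio x:y = 3:1.
Budget: p_x·x + p_y·(1/3)·x = M, so (3·p_x + p_y)·x = 3·M.
Demand: x*(p_x,p_y,M) = 3·M/(3·p_x + p_y), y* = M/(3·p_x + p_y).
Here 3·2 + 5.2 = 11.2, giving y* = 12.5.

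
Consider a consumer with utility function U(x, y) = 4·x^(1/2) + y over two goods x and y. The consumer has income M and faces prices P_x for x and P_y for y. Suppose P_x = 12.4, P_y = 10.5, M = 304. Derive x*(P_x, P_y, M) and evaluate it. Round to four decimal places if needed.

x* = 2.8681

Set MRS = P_x/P_y: 2·x^(−1/2) = P_x/P_y.
Solve: √x = 2·P_y/P_x, so x*(P_x,P_y) = (2·P_y/P_x)², and y* = (M − P_x·x*)/P_y.
Plugging in: x* = (2·10.5/12.4)² = 2.8681.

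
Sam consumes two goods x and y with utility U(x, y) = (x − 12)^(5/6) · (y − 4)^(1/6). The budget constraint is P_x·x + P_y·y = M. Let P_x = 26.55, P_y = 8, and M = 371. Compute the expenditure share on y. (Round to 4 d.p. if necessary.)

share on y = 0.0954

After buying the subsistence bundle (12, 4), a share 5/6 of the remaining income goes to x: x* = 12 + 5/6·(M − 12P_x − 4P_y)/P_x.
Discretionary income = 371 − 12·26.55 − 4·8 = 20.4; x* = 12 + 5/6·20.4/26.55 = 12.6403; y* = 4 + 1/6·20.4/8 = 4.425.
Expenditure on y: 8·4.425 = 35.4; share = 0.0954.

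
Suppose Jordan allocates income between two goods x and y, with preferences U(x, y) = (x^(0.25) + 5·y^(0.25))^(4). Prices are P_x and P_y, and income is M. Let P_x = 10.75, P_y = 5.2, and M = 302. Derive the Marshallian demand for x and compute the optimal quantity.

From the CES first-order condition, (1/5)·(y/x)^(0.75) = P_x/P_y.
Hence y/x = (5·P_x/P_y)^(1/(0.75)), i.e. raised to the 4/3 power.
With the ratio pinned down, the budget gives x* = M/(P_x + P_y·(y/x)) and y* = (y/x)·x*.
Numerically y/x = 22.516463, so x* = 302/(10.75 + 5.2·22.516463) = 2.3624.

x* = 2.3624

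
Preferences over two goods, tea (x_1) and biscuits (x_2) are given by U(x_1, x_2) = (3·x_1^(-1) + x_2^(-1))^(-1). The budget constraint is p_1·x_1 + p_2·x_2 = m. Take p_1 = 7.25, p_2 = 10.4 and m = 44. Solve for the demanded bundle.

MU_x_1 ∝ 3·x_1^(-2), MU_x_2 ∝ x_2^(-2), so MRS = 3·(x_2/x_1)^(2) = p_1/p_2.
Solve for the ratio: x_2/x_1 = [(1/3)·p_1/p_2]^(0.5).
With the ratio pinned down, the budget gives x_1* = m/(p_1 + p_2·(x_2/x_1)) and x_2* = (x_2/x_1)·x_1*.
Numerically x_2/x_1 = 0.48205, so x_1* = 44/(7.25 + 10.4·0.48205) = 3.5879 and x_2* = 0.48205·3.5879 = 1.7296.

x_1* = 3.5879, x_2* = 1.7296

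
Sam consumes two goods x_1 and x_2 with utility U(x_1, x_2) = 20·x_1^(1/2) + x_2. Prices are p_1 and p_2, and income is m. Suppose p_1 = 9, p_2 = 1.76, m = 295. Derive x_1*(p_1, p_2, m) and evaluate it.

Utility is quasi-linear in x_2; the FOC for x_1 is 10/√x_1 = p_1/p_2.
Thus x_1* = (10·p_2/p_1)² — independent of m — with the rest of income spent on x_2.
Plugging in: x_1* = (10·1.76/9)² = 3.8242.

x_1* = 3.8242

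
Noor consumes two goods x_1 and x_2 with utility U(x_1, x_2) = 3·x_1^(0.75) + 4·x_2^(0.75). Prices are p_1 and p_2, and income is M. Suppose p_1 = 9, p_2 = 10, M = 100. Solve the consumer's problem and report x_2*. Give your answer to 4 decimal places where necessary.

x_2* = 6.9734

Substitute x_2 = (x_2/x_1)·x_1 into the budget: x_1* = M/(p_1 + p_2·(x_2/x_1)).
Numerically x_2/x_1 = 2.0736, so x_1* = 100/(9 + 10·2.0736) = 3.3629 and x_2* = 2.0736·3.3629 = 6.9734.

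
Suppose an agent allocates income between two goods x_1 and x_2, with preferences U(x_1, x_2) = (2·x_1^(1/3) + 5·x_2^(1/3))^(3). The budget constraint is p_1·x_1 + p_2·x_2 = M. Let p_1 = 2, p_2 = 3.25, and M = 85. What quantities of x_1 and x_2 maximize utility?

Numerically x_2/x_1 = 1.908227, so x_1* = 85/(2 + 3.25·1.908227) = 10.3637 and x_2* = 1.908227·10.3637 = 19.7762.

x_1* = 10.3637, x_2* = 19.7762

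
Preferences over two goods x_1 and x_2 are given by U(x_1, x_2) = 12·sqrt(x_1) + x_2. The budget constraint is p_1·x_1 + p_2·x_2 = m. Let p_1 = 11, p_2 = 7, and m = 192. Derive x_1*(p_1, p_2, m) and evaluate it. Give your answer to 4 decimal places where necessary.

x_1* = 14.5785

Thus x_1* = (6·p_2/p_1)² — independent of m — with the rest of income spent on x_2.
Plugging in: x_1* = (6·7/11)² = 14.5785.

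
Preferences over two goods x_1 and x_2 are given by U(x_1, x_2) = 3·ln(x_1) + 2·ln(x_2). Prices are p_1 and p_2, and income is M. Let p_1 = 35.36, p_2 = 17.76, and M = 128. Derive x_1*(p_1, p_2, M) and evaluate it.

The MRS is (3/2)·x_2/x_1. Set MRS = p_1/p_2.
Rearranging, p_2·x_2 = (2/3)·p_1·x_1. Substituting into the budget gives p_1·x_1·(1 + (2/3)) = M.
Demand: x_1*(p_1,p_2,M) = 0.6·M/p_1 and x_2* = 0.4·M/p_2.
At p_1=35.36, p_2=17.76, M=128: x_1* = 0.6·128/35.36 = 2.1719.

x_1* = 2.1719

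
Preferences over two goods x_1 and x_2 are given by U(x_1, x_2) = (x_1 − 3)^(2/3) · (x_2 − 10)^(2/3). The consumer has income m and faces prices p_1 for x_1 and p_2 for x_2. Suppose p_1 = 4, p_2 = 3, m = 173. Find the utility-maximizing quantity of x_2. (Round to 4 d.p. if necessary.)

x_2* = 31.8333

This is Cobb-Douglas in (x_1−3, x_2−10): tangency gives 2/3·p_2·(x_2−10) = 2/3·p_1·(x_1−3).
Substituting into the budget: x_1* = 3 + 0.5·(m − 3·p_1 − 10·p_2)/p_1, and x_2* = 10 + 0.5·(…)/p_2.
Discretionary income = 173 − 3·4 − 10·3 = 131; x_2* = 10 + 0.5·131/3 = 31.8333.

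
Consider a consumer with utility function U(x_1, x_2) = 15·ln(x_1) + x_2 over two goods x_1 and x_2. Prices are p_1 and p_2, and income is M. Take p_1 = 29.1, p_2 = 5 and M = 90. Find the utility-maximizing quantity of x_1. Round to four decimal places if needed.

x_1* = 2.5773

At the given prices: x_1* = 15·5/29.1 = 2.5773.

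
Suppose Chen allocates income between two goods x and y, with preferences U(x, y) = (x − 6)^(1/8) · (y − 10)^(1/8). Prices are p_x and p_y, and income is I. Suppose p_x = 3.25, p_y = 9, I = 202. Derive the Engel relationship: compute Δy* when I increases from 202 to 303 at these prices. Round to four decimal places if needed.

MRS = (y−10)/(x−6). Tangency with p_x/p_y gives y−10 = (p_x/p_y)·(x−6).
After buying the subsistence bundle (6, 10), a share 0.5 of the remaining income goes to x: x* = 6 + 0.5·(I − 6p_x − 10p_y)/p_x.
Discretionary income = 202 − 6·3.25 − 10·9 = 92.5; y* = 10 + 0.5·92.5/9 = 15.1389.
At I' = 303: y* = 20.75. Change: 20.75 − 15.1389 = 5.6111.

Δy* = 5.6111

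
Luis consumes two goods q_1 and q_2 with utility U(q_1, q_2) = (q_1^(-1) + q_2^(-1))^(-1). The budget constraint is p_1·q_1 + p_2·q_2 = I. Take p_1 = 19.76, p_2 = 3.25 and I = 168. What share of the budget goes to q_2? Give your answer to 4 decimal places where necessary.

share on q_2 = 0.2885

MU_q_1 ∝ q_1^(-2), MU_q_2 ∝ q_2^(-2), so MRS = (q_2/q_1)^(2) = p_1/p_2.
Hence q_2/q_1 = (p_1/p_2)^(1/(2)), i.e. raised to the 0.5 power.
Substitute q_2 = (q_2/q_1)·q_1 into the budget: q_1* = I/(p_1 + p_2·(q_2/q_1)).
Numerically q_2/q_1 = 2.465766, so q_1* = 168/(19.76 + 3.25·2.465766) = 6.0489 and q_2* = 2.465766·6.0489 = 14.9151.
Expenditure on q_2: 3.25·14.9151 = 48.4741; share = 0.2885.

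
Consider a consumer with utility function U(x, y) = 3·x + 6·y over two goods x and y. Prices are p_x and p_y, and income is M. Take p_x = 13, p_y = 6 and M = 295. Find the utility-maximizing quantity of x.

x* = 0

Linear utility — the consumer picks whichever good has higher MU/price: 3/13 = 0.2308 vs 6/6 = 1.
y gives more utility per dollar, so spend all income on y: y* = M/p_y, x* = 0.
Numerically: x* = 0, y* = 49.1667.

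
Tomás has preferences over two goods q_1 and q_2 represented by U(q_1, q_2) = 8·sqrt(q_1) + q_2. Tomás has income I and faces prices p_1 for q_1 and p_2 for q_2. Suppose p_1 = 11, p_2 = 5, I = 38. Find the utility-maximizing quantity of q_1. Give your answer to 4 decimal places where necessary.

q_1* = 3.3058

Utility is quasi-linear in q_2; the FOC for q_1 is 4/√q_1 = p_1/p_2.
Solve: √q_1 = 4·p_2/p_1, so q_1*(p_1,p_2) = (4·p_2/p_1)², and q_2* = (I − p_1·q_1*)/p_2.
Plugging in: q_1* = (4·5/11)² = 3.3058.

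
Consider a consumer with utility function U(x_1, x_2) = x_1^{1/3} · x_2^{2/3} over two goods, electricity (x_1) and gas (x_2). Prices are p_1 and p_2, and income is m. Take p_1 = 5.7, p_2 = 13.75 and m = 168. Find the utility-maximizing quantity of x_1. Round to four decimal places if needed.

x_1* = 9.8246

MU_x_1/MU_x_2 = (1/3·x_2)/(2/3·x_1); tangency sets this equal to p_1/p_2.
So 1/3·p_2·x_2 = 2/3·p_1·x_1; combined with the budget, a share 1/3 of income goes to x_1.
Demand: x_1*(p_1,p_2,m) = 1/3·m/p_1 and x_2* = 2/3·m/p_2.
At p_1=5.7, p_2=13.75, m=168: x_1* = 1/3·168/5.7 = 9.8246.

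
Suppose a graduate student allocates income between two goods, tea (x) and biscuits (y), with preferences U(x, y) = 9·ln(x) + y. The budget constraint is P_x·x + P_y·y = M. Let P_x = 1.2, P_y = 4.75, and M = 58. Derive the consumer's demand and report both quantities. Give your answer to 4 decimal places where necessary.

MU_x = 9/x, MU_y = 1. Tangency: 9/x = P_x/P_y.
So x*(P_x,P_y) = 9·P_y/P_x, independent of income; and y* = (M − 9·P_y)/P_y.
At the given prices: x* = 9·4.75/1.2 = 35.625, and y* = 3.2105.

x* = 35.625, y* = 3.2105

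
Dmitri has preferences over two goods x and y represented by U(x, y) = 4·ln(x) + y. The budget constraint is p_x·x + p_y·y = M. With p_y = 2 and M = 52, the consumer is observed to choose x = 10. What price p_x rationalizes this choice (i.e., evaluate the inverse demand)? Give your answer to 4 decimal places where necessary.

Set MRS = p_x/p_y: (4/x)/1 = p_x/p_y.
So x*(p_x,p_y) = 4·p_y/p_x, independent of income; and y* = (M − 4·p_y)/p_y.
Set x* = 10 in the demand function and solve for p_x: p_x = 0.8.

p_x = 0.8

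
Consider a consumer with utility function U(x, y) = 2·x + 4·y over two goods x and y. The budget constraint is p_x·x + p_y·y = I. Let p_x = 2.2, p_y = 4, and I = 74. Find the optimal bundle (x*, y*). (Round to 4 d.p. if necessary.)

x* = 0, y* = 18.5

Perfect substitutes: compare marginal utility per dollar. 2/p_x vs 4/p_y → 0.9091 vs 1.
y gives more utility per dollar, so spend all income on y: y* = I/p_y, x* = 0.
Numerically: x* = 0, y* = 18.5.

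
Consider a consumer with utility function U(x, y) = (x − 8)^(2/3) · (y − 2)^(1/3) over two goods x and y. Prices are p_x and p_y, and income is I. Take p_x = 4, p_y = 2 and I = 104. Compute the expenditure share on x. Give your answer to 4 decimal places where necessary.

share on x = 0.7436

This is Cobb-Douglas in (x−8, y−2): tangency gives 2/3·p_y·(y−2) = 1/3·p_x·(x−8).
After buying the subsistence bundle (8, 2), a share 2/3 of the remaining income goes to x: x* = 8 + 2/3·(I − 8p_x − 2p_y)/p_x.
Discretionary income = 104 − 8·4 − 2·2 = 68; x* = 8 + 2/3·68/4 = 19.3333; y* = 2 + 1/3·68/2 = 13.3333.
Expenditure on x: 4·19.3333 = 77.3333; share = 0.7436.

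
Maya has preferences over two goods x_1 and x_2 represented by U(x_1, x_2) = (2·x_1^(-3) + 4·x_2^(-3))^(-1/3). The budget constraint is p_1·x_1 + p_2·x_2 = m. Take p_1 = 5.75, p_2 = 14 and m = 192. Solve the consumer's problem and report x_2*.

From the CES first-order condition, (1/2)·(x_2/x_1)^(4) = p_1/p_2.
Hence x_2/x_1 = (2·p_1/p_2)^(1/(4)), i.e. raised to the 0.25 power.
Substitute x_2 = (x_2/x_1)·x_1 into the budget: x_1* = m/(p_1 + p_2·(x_2/x_1)).
Numerically x_2/x_1 = 0.952012, so x_1* = 192/(5.75 + 14·0.952012) = 10.0639 and x_2* = 0.952012·10.0639 = 9.5809.

x_2* = 9.5809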